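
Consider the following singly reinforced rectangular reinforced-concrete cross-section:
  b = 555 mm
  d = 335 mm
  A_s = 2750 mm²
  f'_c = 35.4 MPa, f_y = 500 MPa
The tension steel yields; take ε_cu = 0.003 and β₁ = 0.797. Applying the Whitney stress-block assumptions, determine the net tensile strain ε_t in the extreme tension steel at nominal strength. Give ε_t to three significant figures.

a = A_s f_y/(0.85 f'_c b) = 82.34 mm.
β₁ = 0.797, so c = a/β₁ = 82.34/0.797 = 103.31 mm.
From the linear strain diagram with ε_cu = 0.003: ε_t = 0.003 (d − c)/c = 0.003 × (335 − 103.31)/103.31 = 0.00673.
Since ε_t ≥ 0.005, the section is tension-controlled.

ε_t ≈ 0.00673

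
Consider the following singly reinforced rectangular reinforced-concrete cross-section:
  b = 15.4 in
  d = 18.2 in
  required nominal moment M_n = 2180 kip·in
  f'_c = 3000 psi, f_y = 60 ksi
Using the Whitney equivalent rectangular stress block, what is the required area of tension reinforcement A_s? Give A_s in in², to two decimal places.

A_s ≈ 2.20 in²

From M_n = 0.85 f'_c a b (d − a/2):
a = d − √(d² − 2M_n/(0.85 f'_c b)) = 18.2 − √(18.2² − 2 × 2180/(0.85 × 3 × 15.4)) = 3.360 in.
A_s = 0.85 f'_c a b / f_y = 0.85 × 3 × 3.360 × 15.4 / 60 = 2.199 in².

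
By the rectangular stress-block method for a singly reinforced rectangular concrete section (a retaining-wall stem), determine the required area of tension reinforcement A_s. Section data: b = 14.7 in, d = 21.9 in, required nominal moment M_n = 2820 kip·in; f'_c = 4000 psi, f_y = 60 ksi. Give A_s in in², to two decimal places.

From M_n = 0.85 f'_c a b (d − a/2):
a = d − √(d² − 2M_n/(0.85 f'_c b)) = 21.9 − √(21.9² − 2 × 2820/(0.85 × 4 × 14.7)) = 2.749 in.
A_s = 0.85 f'_c a b / f_y = 0.85 × 4 × 2.749 × 14.7 / 60 = 2.290 in².

A_s ≈ 2.29 in²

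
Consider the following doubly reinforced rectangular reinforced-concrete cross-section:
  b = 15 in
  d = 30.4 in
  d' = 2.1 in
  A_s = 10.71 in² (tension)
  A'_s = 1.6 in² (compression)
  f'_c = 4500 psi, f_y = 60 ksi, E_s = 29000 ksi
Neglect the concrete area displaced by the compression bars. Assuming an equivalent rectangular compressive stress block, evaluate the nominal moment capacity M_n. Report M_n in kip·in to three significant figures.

M_n ≈ 16700 kip·in

Assume both steels yield.
a = (A_s − A'_s) f_y/(0.85 f'_c b) = (10.71 − 1.6) × 60/(0.85 × 4.5 × 15) = 9.527 in.
c = a/β₁ = 9.527/0.825 = 11.548 in; ε'_s = 0.003(c − d')/c = 0.0025 ≥ ε_y = 0.0021, so the compression steel yields.
M_n = (A_s − A'_s) f_y (d − a/2) + A'_s f_y (d − d') = 546.6 × (30.4 − 4.7635) + 96 × (30.4 − 2.1) = 14012.9 + 2716.8 = 16729.7 kip·in.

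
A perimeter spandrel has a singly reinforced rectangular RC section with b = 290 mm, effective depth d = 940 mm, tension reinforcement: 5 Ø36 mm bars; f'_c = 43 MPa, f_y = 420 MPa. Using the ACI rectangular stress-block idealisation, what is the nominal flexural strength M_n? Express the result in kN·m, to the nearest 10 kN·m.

M_n ≈ 1790 kN·m

A_s = 5 × 1018 = 5090 mm².
T = A_s f_y = 5090 × 420 = 2137800 N = 2137.8 kN.
From C = T: a = T/(0.85 f'_c b) = 2137800/(0.85 × 43 × 290) = 201.69 mm.
M_n = T(d − a/2) = 2137.8 kN × (940 − 100.845) mm = 1793.95 kN·m.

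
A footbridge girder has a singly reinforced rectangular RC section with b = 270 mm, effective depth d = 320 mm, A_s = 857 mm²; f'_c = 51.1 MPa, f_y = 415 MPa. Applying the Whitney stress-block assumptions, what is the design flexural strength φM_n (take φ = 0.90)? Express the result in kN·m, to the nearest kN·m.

φM_n ≈ 98 kN·m

T = A_s f_y = 857 × 415 = 355655 N = 355.655 kN.
From C = T: a = T/(0.85 f'_c b) = 355655/(0.85 × 51.1 × 270) = 30.33 mm.
M_n = T(d − a/2) = 355.655 kN × (320 − 15.165) mm = 108.42 kN·m.
φM_n = 0.90 × 108.42 = 97.58 kN·m.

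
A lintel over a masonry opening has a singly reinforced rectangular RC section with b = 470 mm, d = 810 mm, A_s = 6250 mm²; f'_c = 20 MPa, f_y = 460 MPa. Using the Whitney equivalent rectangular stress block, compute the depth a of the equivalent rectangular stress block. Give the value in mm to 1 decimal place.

a ≈ 359.8 mm

T = A_s f_y = 6250 × 460 = 2875000 N = 2875 kN.
Setting C = 0.85 f'_c a b equal to T: a = 2875000/(0.85 × 20 × 470) = 359.8 mm.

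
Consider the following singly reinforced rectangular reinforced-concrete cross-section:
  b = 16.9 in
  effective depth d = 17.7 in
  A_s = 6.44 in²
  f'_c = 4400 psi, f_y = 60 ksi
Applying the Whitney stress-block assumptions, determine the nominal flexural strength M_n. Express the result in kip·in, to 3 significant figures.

T = A_s f_y = 6.44 × 60 = 386.4 kips.
a = T/(0.85 f'_c b) = 386.4/(0.85 × 4.4 × 16.9) = 6.113 in.
M_n = T(d − a/2) = 386.4 × (17.7 − 3.0565) = 5658.2 kip·in.

M_n ≈ 5660 kip·in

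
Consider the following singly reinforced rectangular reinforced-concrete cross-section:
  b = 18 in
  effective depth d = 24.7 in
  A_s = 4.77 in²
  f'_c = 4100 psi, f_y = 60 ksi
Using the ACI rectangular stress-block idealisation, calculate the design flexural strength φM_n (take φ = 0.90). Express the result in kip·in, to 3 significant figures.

T = A_s f_y = 4.77 × 60 = 286.2 kips.
a = T/(0.85 f'_c b) = 286.2/(0.85 × 4.1 × 18) = 4.562 in.
M_n = T(d − a/2) = 286.2 × (24.7 − 2.281) = 6416.3 kip·in.
φM_n = 0.90 × 6416.3 = 5774.7 kip·in.

φM_n ≈ 5770 kip·in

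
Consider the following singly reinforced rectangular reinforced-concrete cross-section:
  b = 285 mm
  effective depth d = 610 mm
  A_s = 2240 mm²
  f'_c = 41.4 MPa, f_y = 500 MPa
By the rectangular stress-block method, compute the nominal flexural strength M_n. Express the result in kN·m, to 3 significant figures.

T = A_s f_y = 2240 × 500 = 1120000 N = 1120 kN.
From C = T: a = T/(0.85 f'_c b) = 1120000/(0.85 × 41.4 × 285) = 111.67 mm.
M_n = T(d − a/2) = 1120 kN × (610 − 55.835) mm = 620.66 kN·m.

M_n ≈ 621 kN·m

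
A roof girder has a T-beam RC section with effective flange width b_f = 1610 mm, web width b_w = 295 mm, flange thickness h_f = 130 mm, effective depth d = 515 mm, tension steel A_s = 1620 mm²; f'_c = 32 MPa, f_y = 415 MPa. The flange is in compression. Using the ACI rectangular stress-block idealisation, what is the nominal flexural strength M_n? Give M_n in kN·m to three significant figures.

Tension: T = A_s f_y = 1620 × 415 = 672300 N.
Try a within the flange: a = T/(0.85 f'_c b_f) = 672300/(0.85 × 32 × 1610) = 15.35 mm.
Since a = 15.35 ≤ h_f = 130 mm, the stress block lies entirely in the flange; analyse as a rectangular beam of width b_f.
M_n = T(d − a/2) = 672300 × (515 − 7.675) = 341.07 × 10⁶ N·mm.
M_n = 341.07 kN·m.

M_n ≈ 341 kN·m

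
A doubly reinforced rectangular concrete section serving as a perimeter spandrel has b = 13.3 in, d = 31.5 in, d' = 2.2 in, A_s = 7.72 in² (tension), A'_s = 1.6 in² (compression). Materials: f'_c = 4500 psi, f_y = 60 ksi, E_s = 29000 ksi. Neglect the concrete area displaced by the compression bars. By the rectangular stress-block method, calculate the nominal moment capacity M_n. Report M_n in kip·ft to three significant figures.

Assume both steels yield.
a = (A_s − A'_s) f_y/(0.85 f'_c b) = (7.72 − 1.6) × 60/(0.85 × 4.5 × 13.3) = 7.218 in.
c = a/β₁ = 7.218/0.825 = 8.749 in; ε'_s = 0.003(c − d')/c = 0.0022 ≥ ε_y = 0.0021, so the compression steel yields.
M_n = (A_s − A'_s) f_y (d − a/2) + A'_s f_y (d − d') = 367.2 × (31.5 − 3.609) + 96 × (31.5 − 2.2) = 10241.6 + 2812.8 = 13054.4 kip·in = 13054.4/12 = 1087.87 kip·ft.

M_n ≈ 1090 kip·ft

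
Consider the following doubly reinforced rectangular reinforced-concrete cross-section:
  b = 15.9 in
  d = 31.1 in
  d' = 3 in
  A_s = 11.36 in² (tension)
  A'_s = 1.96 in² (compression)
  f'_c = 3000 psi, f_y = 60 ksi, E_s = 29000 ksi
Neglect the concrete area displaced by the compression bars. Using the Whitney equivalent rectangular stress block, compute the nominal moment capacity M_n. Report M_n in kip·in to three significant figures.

M_n ≈ 16900 kip·in

Assume both steels yield.
a = (A_s − A'_s) f_y/(0.85 f'_c b) = (11.36 − 1.96) × 60/(0.85 × 3 × 15.9) = 13.910 in.
c = a/β₁ = 13.910/0.85 = 16.365 in; ε'_s = 0.003(c − d')/c = 0.0025 ≥ ε_y = 0.0021, so the compression steel yields.
M_n = (A_s − A'_s) f_y (d − a/2) + A'_s f_y (d − d') = 564 × (31.1 − 6.955) + 117.6 × (31.1 − 3) = 13617.8 + 3304.6 = 16922.4 kip·in.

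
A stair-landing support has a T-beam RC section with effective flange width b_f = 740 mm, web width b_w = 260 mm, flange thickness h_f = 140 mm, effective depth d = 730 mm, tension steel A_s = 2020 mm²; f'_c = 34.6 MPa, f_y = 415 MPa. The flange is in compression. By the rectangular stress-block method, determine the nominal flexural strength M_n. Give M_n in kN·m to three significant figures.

Tension: T = A_s f_y = 2020 × 415 = 838300 N.
Try a within the flange: a = T/(0.85 f'_c b_f) = 838300/(0.85 × 34.6 × 740) = 38.52 mm.
Since a = 38.52 ≤ h_f = 140 mm, the stress block lies entirely in the flange; analyse as a rectangular beam of width b_f.
M_n = T(d − a/2) = 838300 × (730 − 19.26) = 595.81 × 10⁶ N·mm.
M_n = 595.81 kN·m.

M_n ≈ 596 kN·m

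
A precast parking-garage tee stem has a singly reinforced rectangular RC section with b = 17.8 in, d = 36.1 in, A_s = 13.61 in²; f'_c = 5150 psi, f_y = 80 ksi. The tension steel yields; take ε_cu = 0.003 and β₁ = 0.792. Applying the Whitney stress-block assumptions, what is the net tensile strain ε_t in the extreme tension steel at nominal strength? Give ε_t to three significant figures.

a = A_s f_y/(0.85 f'_c b) = 13.973 in.
β₁ = 0.792, so c = a/β₁ = 13.973/0.792 = 17.643 in.
From the linear strain diagram with ε_cu = 0.003: ε_t = 0.003 (d − c)/c = 0.003 × (36.1 − 17.643)/17.643 = 0.00314.
ε_t < 0.004 — the section is over-reinforced for flexure under ACI limits.

ε_t ≈ 0.00314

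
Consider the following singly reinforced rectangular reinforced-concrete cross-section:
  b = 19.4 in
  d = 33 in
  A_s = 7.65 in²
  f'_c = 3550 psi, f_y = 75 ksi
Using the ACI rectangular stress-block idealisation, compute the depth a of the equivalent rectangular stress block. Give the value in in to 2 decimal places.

a ≈ 9.80 in

T = A_s f_y = 7.65 × 75 = 573.75 kips.
a = T/(0.85 f'_c b) = 573.75/(0.85 × 3.55 × 19.4) = 9.80 in.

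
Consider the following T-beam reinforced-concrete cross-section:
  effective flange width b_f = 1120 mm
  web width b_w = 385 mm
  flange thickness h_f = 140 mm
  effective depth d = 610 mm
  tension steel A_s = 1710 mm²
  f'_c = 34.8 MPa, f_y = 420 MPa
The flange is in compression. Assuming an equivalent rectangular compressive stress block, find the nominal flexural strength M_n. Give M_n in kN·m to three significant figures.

M_n ≈ 430 kN·m

Tension: T = A_s f_y = 1710 × 420 = 718200 N.
Try a within the flange: a = T/(0.85 f'_c b_f) = 718200/(0.85 × 34.8 × 1120) = 21.68 mm.
Since a = 21.68 ≤ h_f = 140 mm, the stress block lies entirely in the flange; analyse as a rectangular beam of width b_f.
M_n = T(d − a/2) = 718200 × (610 − 10.84) = 430.32 × 10⁶ N·mm.
M_n = 430.32 kN·m.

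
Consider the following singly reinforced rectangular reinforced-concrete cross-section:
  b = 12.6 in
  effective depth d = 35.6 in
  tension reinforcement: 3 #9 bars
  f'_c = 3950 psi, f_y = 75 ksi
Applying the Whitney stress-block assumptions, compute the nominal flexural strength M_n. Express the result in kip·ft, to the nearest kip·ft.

M_n ≈ 618 kip·ft

A_s = 3 × 1 = 3 in².
T = A_s f_y = 3 × 75 = 225 kips.
a = T/(0.85 f'_c b) = 225/(0.85 × 3.95 × 12.6) = 5.319 in.
M_n = T(d − a/2) = 225 × (35.6 − 2.6595) = 7411.6 kip·in = 7411.6/12 = 617.63 kip·ft.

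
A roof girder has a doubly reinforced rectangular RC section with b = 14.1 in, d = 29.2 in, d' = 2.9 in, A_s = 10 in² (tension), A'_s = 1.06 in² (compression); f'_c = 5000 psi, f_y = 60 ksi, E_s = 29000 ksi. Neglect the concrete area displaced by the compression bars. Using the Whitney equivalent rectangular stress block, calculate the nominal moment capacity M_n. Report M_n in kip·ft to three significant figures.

M_n ≈ 1240 kip·ft

Assume both steels yield.
a = (A_s − A'_s) f_y/(0.85 f'_c b) = (10 − 1.06) × 60/(0.85 × 5 × 14.1) = 8.951 in.
c = a/β₁ = 8.951/0.8 = 11.189 in; ε'_s = 0.003(c − d')/c = 0.0022 ≥ ε_y = 0.0021, so the compression steel yields.
M_n = (A_s − A'_s) f_y (d − a/2) + A'_s f_y (d − d') = 536.4 × (29.2 − 4.4755) + 63.6 × (29.2 − 2.9) = 13262.2 + 1672.7 = 14934.9 kip·in = 14934.9/12 = 1244.58 kip·ft.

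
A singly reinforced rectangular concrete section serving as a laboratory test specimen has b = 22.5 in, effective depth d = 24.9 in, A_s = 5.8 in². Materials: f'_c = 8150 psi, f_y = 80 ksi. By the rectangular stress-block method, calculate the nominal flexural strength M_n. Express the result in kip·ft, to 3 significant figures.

T = A_s f_y = 5.8 × 80 = 464 kips.
a = T/(0.85 f'_c b) = 464/(0.85 × 8.15 × 22.5) = 2.977 in.
M_n = T(d − a/2) = 464 × (24.9 − 1.4885) = 10862.9 kip·in = 10862.9/12 = 905.24 kip·ft.

M_n ≈ 905 kip·ft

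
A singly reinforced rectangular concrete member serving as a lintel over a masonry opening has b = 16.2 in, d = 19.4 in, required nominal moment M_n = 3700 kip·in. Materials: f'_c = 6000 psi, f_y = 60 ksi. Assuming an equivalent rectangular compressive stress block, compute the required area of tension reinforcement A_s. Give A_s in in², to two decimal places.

A_s ≈ 3.39 in²

From M_n = 0.85 f'_c a b (d − a/2):
a = d − √(d² − 2M_n/(0.85 f'_c b)) = 19.4 − √(19.4² − 2 × 3700/(0.85 × 6 × 16.2)) = 2.465 in.
A_s = 0.85 f'_c a b / f_y = 0.85 × 6 × 2.465 × 16.2 / 60 = 3.394 in².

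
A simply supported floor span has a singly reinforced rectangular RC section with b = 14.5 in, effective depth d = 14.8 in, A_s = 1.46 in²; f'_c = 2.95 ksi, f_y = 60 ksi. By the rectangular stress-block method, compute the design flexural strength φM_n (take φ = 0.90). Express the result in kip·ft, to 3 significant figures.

φM_n ≈ 89.3 kip·ft

T = A_s f_y = 1.46 × 60 = 87.6 kips.
a = T/(0.85 f'_c b) = 87.6/(0.85 × 2.95 × 14.5) = 2.409 in.
M_n = T(d − a/2) = 87.6 × (14.8 − 1.2045) = 1191.0 kip·in = 1191.0/12 = 99.25 kip·ft.
φM_n = 0.90 × 99.25 = 89.33 kip·ft.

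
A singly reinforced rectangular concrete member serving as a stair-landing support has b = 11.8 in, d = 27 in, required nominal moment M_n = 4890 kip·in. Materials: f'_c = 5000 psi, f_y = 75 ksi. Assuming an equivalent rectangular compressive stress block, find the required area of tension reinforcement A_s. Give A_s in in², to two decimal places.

From M_n = 0.85 f'_c a b (d − a/2):
a = d − √(d² − 2M_n/(0.85 f'_c b)) = 27 − √(27² − 2 × 4890/(0.85 × 5 × 11.8)) = 3.892 in.
A_s = 0.85 f'_c a b / f_y = 0.85 × 5 × 3.892 × 11.8 / 75 = 2.602 in².

A_s ≈ 2.60 in²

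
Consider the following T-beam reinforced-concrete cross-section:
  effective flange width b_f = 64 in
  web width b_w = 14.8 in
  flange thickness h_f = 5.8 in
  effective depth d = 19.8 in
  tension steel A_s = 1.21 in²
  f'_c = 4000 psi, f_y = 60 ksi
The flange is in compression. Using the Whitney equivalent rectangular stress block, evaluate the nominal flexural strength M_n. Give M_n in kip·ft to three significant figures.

M_n ≈ 119 kip·ft

Tension: T = A_s f_y = 1.21 × 60 = 72.6 kips.
Try a within the flange: a = T/(0.85 f'_c b_f) = 72.6/(0.85 × 4 × 64) = 0.334 in.
Since a = 0.334 ≤ h_f = 5.8 in, the stress block lies entirely in the flange; analyse as a rectangular beam of width b_f.
M_n = T(d − a/2) = 72.6 × (19.8 − 0.167) = 1425.4 kip·in.
M_n = 1425.4/12 = 118.78 kip·ft.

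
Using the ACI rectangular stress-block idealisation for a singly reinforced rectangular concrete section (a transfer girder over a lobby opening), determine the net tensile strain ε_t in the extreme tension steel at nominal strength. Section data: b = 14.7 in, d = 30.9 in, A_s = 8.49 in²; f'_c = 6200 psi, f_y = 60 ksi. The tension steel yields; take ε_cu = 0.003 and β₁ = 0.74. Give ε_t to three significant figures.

ε_t ≈ 0.00743

a = A_s f_y/(0.85 f'_c b) = 6.576 in.
β₁ = 0.74, so c = a/β₁ = 6.576/0.74 = 8.886 in.
From the linear strain diagram with ε_cu = 0.003: ε_t = 0.003 (d − c)/c = 0.003 × (30.9 − 8.886)/8.886 = 0.00743.
Since ε_t ≥ 0.005, the section is tension-controlled.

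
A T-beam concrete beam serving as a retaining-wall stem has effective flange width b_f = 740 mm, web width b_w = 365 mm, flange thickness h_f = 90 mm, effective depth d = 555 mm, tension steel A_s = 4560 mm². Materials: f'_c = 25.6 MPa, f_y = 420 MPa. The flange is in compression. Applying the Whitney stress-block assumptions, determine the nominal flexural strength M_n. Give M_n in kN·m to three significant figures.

M_n ≈ 942 kN·m

Tension: T = A_s f_y = 4560 × 420 = 1915200 N.
Try a within the flange: a = T/(0.85 f'_c b_f) = 1915200/(0.85 × 25.6 × 740) = 118.94 mm.
a = 118.94 > h_f = 90 mm: the block extends into the web. Split into flange-overhang and web parts.
C_f = 0.85 f'_c (b_f − b_w) h_f = 0.85 × 25.6 × (740 − 365) × 90 = 734400 N.
Remaining web compression depth: a_w = (T − C_f)/(0.85 f'_c b_w) = (1915200 − 734400)/(0.85 × 25.6 × 365) = 148.67 mm.
M_n = C_f(d − h_f/2) + (T − C_f)(d − a_w/2) = 734400 × (555 − 45) + 1180800 × (555 − 74.335) = 374.54 + 567.57 = 942.11 × 10⁶ N·mm.
M_n = 942.11 kN·m.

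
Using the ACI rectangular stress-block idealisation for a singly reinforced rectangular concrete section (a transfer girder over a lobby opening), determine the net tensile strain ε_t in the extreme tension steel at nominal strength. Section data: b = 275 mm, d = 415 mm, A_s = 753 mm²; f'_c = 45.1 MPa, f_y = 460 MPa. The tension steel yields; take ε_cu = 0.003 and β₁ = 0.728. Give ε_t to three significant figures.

ε_t ≈ 0.0246

a = A_s f_y/(0.85 f'_c b) = 32.86 mm.
β₁ = 0.728, so c = a/β₁ = 32.86/0.728 = 45.14 mm.
From the linear strain diagram with ε_cu = 0.003: ε_t = 0.003 (d − c)/c = 0.003 × (415 − 45.14)/45.14 = 0.0246.
Since ε_t ≥ 0.005, the section is tension-controlled.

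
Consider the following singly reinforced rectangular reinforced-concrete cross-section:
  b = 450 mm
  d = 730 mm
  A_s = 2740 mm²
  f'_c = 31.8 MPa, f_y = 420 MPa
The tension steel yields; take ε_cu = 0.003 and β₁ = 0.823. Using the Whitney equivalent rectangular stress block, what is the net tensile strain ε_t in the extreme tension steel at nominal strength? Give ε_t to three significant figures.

ε_t ≈ 0.0161

a = A_s f_y/(0.85 f'_c b) = 94.61 mm.
β₁ = 0.823, so c = a/β₁ = 94.61/0.823 = 114.96 mm.
From the linear strain diagram with ε_cu = 0.003: ε_t = 0.003 (d − c)/c = 0.003 × (730 − 114.96)/114.96 = 0.0161.
Since ε_t ≥ 0.005, the section is tension-controlled.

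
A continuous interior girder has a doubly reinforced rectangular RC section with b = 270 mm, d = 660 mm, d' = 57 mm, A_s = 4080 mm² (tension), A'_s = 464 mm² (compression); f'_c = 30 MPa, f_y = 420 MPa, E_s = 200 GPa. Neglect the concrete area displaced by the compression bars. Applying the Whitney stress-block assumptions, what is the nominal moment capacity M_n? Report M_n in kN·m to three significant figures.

Assume both tension and compression steel yield.
Net tension couple steel: A_s − A'_s = 3616 mm².
a = (A_s − A'_s) f_y / (0.85 f'_c b) = 1518720/(0.85 × 30 × 270) = 220.58 mm.
c = a/β₁ = 220.58/0.836 = 263.85 mm; ε'_s = 0.003(c − d')/c = 0.0024 ≥ f_y/E_s = 0.0021, so compression steel does yield.
M_n = (A_s − A'_s) f_y (d − a/2) + A'_s f_y (d − d') = [1518720 × (660 − 110.29) + 194880 × (660 − 57)] × 10⁻⁶ = 834.86 + 117.51 = 952.37 kN·m.

M_n ≈ 952 kN·m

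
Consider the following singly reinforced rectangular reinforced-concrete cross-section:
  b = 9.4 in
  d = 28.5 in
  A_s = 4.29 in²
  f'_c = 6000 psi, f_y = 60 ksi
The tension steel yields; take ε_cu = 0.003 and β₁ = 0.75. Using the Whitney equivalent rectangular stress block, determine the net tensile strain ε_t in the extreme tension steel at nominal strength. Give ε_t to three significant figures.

ε_t ≈ 0.00894

a = A_s f_y/(0.85 f'_c b) = 5.369 in.
β₁ = 0.75, so c = a/β₁ = 5.369/0.75 = 7.159 in.
From the linear strain diagram with ε_cu = 0.003: ε_t = 0.003 (d − c)/c = 0.003 × (28.5 − 7.159)/7.159 = 0.00894.
Since ε_t ≥ 0.005, the section is tension-controlled.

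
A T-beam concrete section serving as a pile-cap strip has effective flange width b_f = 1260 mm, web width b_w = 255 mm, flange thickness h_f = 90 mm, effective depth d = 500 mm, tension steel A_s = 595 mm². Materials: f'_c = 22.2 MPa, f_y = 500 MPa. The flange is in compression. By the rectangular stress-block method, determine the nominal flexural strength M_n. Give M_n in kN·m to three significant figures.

M_n ≈ 147 kN·m

Tension: T = A_s f_y = 595 × 500 = 297500 N.
Try a within the flange: a = T/(0.85 f'_c b_f) = 297500/(0.85 × 22.2 × 1260) = 12.51 mm.
Since a = 12.51 ≤ h_f = 90 mm, the stress block lies entirely in the flange; analyse as a rectangular beam of width b_f.
M_n = T(d − a/2) = 297500 × (500 − 6.255) = 146.89 × 10⁶ N·mm.
M_n = 146.89 kN·m.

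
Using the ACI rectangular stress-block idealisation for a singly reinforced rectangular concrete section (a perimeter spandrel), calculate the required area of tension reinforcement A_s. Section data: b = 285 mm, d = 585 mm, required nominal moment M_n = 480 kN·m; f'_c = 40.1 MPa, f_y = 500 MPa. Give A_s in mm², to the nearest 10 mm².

With M_n = 0.85 f'_c a b (d − a/2), solve the quadratic for a:
a = d − √(d² − 2M_n/(0.85 f'_c b)) = 585 − √(585² − 2 × 480×10⁶/(0.85 × 40.1 × 285)) = 91.64 mm.
A_s = 0.85 f'_c a b / f_y = 0.85 × 40.1 × 91.64 × 285 / 500 = 1780.4 mm².

A_s ≈ 1780 mm²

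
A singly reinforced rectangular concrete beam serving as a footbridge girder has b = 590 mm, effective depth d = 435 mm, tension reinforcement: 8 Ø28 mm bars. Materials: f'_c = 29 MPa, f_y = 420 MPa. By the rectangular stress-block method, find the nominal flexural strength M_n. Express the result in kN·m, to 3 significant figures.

M_n ≈ 753 kN·m

A_s = 8 × 616 = 4928 mm².
T = A_s f_y = 4928 × 420 = 2069760 N = 2069.76 kN.
From C = T: a = T/(0.85 f'_c b) = 2069760/(0.85 × 29 × 590) = 142.32 mm.
M_n = T(d − a/2) = 2069.76 kN × (435 − 71.16) mm = 753.06 kN·m.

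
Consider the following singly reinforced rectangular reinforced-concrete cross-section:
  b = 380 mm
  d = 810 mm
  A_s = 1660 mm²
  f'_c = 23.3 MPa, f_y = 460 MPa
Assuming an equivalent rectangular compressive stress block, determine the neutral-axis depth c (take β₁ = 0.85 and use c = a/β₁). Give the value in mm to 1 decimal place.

c ≈ 119.4 mm

T = A_s f_y = 1660 × 460 = 763600 N = 763.6 kN.
Setting C = 0.85 f'_c a b equal to T: a = 763600/(0.85 × 23.3 × 380) = 101.463 mm.
With β₁ = 0.85, c = a/β₁ = 101.463/0.85 = 119.4 mm.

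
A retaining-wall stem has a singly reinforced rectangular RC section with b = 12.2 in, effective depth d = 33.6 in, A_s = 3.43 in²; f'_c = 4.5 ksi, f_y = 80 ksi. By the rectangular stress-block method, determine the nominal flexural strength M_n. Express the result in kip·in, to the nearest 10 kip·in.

M_n ≈ 8410 kip·in

T = A_s f_y = 3.43 × 80 = 274.4 kips.
a = T/(0.85 f'_c b) = 274.4/(0.85 × 4.5 × 12.2) = 5.880 in.
M_n = T(d − a/2) = 274.4 × (33.6 − 2.94) = 8413.1 kip·in.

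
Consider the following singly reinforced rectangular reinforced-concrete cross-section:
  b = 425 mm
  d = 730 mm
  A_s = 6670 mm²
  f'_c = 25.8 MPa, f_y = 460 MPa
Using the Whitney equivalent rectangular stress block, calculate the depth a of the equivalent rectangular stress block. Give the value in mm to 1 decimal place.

a ≈ 329.2 mm

T = A_s f_y = 6670 × 460 = 3068200 N = 3068.2 kN.
Setting C = 0.85 f'_c a b equal to T: a = 3068200/(0.85 × 25.8 × 425) = 329.2 mm.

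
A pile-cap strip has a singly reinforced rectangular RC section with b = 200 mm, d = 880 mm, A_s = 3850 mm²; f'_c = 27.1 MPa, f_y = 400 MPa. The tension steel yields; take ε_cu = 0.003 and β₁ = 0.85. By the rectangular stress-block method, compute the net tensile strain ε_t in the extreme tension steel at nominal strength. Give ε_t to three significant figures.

a = A_s f_y/(0.85 f'_c b) = 334.27 mm.
β₁ = 0.85, so c = a/β₁ = 334.27/0.85 = 393.26 mm.
From the linear strain diagram with ε_cu = 0.003: ε_t = 0.003 (d − c)/c = 0.003 × (880 − 393.26)/393.26 = 0.00371.
ε_t < 0.004 — the section is over-reinforced for flexure under ACI limits.

ε_t ≈ 0.00371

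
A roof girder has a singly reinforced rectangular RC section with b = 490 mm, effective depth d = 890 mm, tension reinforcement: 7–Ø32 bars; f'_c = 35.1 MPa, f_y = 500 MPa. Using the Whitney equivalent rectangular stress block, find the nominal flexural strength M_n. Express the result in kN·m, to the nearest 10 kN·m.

M_n ≈ 2230 kN·m

A_s = 7 × 804 = 5628 mm².
T = A_s f_y = 5628 × 500 = 2814000 N = 2814 kN.
From C = T: a = T/(0.85 f'_c b) = 2814000/(0.85 × 35.1 × 490) = 192.49 mm.
M_n = T(d − a/2) = 2814 kN × (890 − 96.245) mm = 2233.63 kN·m.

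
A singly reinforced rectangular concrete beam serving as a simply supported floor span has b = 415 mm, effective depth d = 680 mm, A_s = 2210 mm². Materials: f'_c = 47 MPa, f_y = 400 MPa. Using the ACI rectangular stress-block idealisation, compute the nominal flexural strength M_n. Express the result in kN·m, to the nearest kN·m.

M_n ≈ 578 kN·m

T = A_s f_y = 2210 × 400 = 884000 N = 884 kN.
From C = T: a = T/(0.85 f'_c b) = 884000/(0.85 × 47 × 415) = 53.32 mm.
M_n = T(d − a/2) = 884 kN × (680 − 26.66) mm = 577.55 kN·m.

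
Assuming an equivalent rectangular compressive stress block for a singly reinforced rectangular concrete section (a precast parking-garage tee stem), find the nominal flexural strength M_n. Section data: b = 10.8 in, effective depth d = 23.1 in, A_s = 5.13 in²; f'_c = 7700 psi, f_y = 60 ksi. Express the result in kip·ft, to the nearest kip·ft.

M_n ≈ 537 kip·ft

T = A_s f_y = 5.13 × 60 = 307.8 kips.
a = T/(0.85 f'_c b) = 307.8/(0.85 × 7.7 × 10.8) = 4.354 in.
M_n = T(d − a/2) = 307.8 × (23.1 − 2.177) = 6440.1 kip·in = 6440.1/12 = 536.68 kip·ft.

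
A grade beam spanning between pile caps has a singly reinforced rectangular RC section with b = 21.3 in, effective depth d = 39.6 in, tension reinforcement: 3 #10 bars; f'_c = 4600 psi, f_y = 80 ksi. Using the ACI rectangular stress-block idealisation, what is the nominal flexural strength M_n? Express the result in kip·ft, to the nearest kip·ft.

M_n ≈ 959 kip·ft

A_s = 3 × 1.27 = 3.81 in².
T = A_s f_y = 3.81 × 80 = 304.8 kips.
a = T/(0.85 f'_c b) = 304.8/(0.85 × 4.6 × 21.3) = 3.660 in.
M_n = T(d − a/2) = 304.8 × (39.6 − 1.83) = 11512.3 kip·in = 11512.3/12 = 959.36 kip·ft.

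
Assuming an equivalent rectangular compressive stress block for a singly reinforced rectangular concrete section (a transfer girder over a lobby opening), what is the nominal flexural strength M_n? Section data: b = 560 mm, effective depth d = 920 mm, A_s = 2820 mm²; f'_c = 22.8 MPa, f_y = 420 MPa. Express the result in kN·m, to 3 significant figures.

T = A_s f_y = 2820 × 420 = 1184400 N = 1184.4 kN.
From C = T: a = T/(0.85 f'_c b) = 1184400/(0.85 × 22.8 × 560) = 109.13 mm.
M_n = T(d − a/2) = 1184.4 kN × (920 − 54.565) mm = 1025.02 kN·m.

M_n ≈ 1030 kN·m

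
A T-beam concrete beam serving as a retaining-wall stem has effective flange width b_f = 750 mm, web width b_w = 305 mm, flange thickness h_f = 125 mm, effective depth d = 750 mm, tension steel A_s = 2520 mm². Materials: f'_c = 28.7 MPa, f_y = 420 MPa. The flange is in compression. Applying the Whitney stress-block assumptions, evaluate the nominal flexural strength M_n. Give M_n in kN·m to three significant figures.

Tension: T = A_s f_y = 2520 × 420 = 1058400 N.
Try a within the flange: a = T/(0.85 f'_c b_f) = 1058400/(0.85 × 28.7 × 750) = 57.85 mm.
Since a = 57.85 ≤ h_f = 125 mm, the stress block lies entirely in the flange; analyse as a rectangular beam of width b_f.
M_n = T(d − a/2) = 1058400 × (750 − 28.925) = 763.19 × 10⁶ N·mm.
M_n = 763.19 kN·m.

M_n ≈ 763 kN·m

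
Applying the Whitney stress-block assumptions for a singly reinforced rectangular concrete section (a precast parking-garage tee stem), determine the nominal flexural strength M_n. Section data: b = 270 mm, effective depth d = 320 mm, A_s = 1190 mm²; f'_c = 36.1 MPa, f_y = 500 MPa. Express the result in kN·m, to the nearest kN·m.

T = A_s f_y = 1190 × 500 = 595000 N = 595 kN.
From C = T: a = T/(0.85 f'_c b) = 595000/(0.85 × 36.1 × 270) = 71.82 mm.
M_n = T(d − a/2) = 595 kN × (320 − 35.91) mm = 169.03 kN·m.

M_n ≈ 169 kN·m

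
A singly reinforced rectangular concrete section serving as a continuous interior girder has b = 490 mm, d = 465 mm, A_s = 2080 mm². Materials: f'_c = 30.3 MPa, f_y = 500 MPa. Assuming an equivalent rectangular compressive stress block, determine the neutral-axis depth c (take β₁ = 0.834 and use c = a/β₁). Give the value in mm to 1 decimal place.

T = A_s f_y = 2080 × 500 = 1040000 N = 1040 kN.
Setting C = 0.85 f'_c a b equal to T: a = 1040000/(0.85 × 30.3 × 490) = 82.409 mm.
With β₁ = 0.834, c = a/β₁ = 82.409/0.834 = 98.8 mm.

c ≈ 98.8 mm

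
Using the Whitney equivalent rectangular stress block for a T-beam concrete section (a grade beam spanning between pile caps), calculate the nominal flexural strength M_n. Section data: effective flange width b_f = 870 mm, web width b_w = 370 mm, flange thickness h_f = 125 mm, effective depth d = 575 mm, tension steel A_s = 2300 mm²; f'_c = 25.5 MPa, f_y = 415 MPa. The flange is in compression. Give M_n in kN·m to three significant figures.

Tension: T = A_s f_y = 2300 × 415 = 954500 N.
Try a within the flange: a = T/(0.85 f'_c b_f) = 954500/(0.85 × 25.5 × 870) = 50.62 mm.
Since a = 50.62 ≤ h_f = 125 mm, the stress block lies entirely in the flange; analyse as a rectangular beam of width b_f.
M_n = T(d − a/2) = 954500 × (575 − 25.31) = 524.68 × 10⁶ N·mm.
M_n = 524.68 kN·m.

M_n ≈ 525 kN·m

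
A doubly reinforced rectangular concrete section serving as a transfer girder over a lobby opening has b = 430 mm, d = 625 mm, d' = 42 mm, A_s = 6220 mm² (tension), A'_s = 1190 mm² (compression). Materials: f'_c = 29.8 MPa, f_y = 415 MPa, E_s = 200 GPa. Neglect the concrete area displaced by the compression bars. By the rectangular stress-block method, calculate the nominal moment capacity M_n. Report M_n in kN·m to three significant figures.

M_n ≈ 1390 kN·m

Assume both tension and compression steel yield.
Net tension couple steel: A_s − A'_s = 5030 mm².
a = (A_s − A'_s) f_y / (0.85 f'_c b) = 2087450/(0.85 × 29.8 × 430) = 191.65 mm.
c = a/β₁ = 191.65/0.837 = 228.97 mm; ε'_s = 0.003(c − d')/c = 0.0024 ≥ f_y/E_s = 0.0021, so compression steel does yield.
M_n = (A_s − A'_s) f_y (d − a/2) + A'_s f_y (d − d') = [2087450 × (625 − 95.825) + 493850 × (625 − 42)] × 10⁻⁶ = 1104.63 + 287.91 = 1392.54 kN·m.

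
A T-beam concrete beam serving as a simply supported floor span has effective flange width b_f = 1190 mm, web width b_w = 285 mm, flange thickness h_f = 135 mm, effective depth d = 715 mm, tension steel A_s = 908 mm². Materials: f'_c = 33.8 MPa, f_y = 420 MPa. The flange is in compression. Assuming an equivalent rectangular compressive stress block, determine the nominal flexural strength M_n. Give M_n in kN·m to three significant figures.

Tension: T = A_s f_y = 908 × 420 = 381360 N.
Try a within the flange: a = T/(0.85 f'_c b_f) = 381360/(0.85 × 33.8 × 1190) = 11.15 mm.
Since a = 11.15 ≤ h_f = 135 mm, the stress block lies entirely in the flange; analyse as a rectangular beam of width b_f.
M_n = T(d − a/2) = 381360 × (715 − 5.575) = 270.55 × 10⁶ N·mm.
M_n = 270.55 kN·m.

M_n ≈ 271 kN·m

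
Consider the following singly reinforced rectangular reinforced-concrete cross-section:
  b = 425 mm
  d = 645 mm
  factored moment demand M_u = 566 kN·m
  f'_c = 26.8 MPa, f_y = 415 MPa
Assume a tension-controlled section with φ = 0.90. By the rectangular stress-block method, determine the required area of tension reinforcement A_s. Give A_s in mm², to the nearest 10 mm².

A_s ≈ 2570 mm²

M_n = M_u/φ = 566/0.90 = 628.889 kN·m.
With M_n = 0.85 f'_c a b (d − a/2), solve the quadratic for a:
a = d − √(d² − 2M_n/(0.85 f'_c b)) = 645 − √(645² − 2 × 628.889×10⁶/(0.85 × 26.8 × 425)) = 110.11 mm.
A_s = 0.85 f'_c a b / f_y = 0.85 × 26.8 × 110.11 × 425 / 415 = 2568.7 mm².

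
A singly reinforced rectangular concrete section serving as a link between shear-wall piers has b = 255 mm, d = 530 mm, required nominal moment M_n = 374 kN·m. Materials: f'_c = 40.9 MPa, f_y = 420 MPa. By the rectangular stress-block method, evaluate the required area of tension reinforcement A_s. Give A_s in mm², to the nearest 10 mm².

With M_n = 0.85 f'_c a b (d − a/2), solve the quadratic for a:
a = d − √(d² − 2M_n/(0.85 f'_c b)) = 530 − √(530² − 2 × 374×10⁶/(0.85 × 40.9 × 255)) = 86.69 mm.
A_s = 0.85 f'_c a b / f_y = 0.85 × 40.9 × 86.69 × 255 / 420 = 1829.8 mm².

A_s ≈ 1830 mm²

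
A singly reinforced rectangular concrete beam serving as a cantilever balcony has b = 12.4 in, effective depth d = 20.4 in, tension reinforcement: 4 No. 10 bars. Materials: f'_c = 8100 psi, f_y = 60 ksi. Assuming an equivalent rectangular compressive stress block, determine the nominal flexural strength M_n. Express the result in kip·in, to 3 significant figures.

M_n ≈ 5670 kip·in

A_s = 4 × 1.27 = 5.08 in².
T = A_s f_y = 5.08 × 60 = 304.8 kips.
a = T/(0.85 f'_c b) = 304.8/(0.85 × 8.1 × 12.4) = 3.570 in.
M_n = T(d − a/2) = 304.8 × (20.4 − 1.785) = 5673.9 kip·in.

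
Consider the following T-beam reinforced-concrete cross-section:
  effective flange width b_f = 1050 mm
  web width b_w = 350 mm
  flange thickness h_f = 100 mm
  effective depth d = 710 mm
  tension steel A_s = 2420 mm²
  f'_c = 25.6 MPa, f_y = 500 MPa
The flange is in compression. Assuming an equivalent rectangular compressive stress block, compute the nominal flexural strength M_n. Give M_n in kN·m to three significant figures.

Tension: T = A_s f_y = 2420 × 500 = 1210000 N.
Try a within the flange: a = T/(0.85 f'_c b_f) = 1210000/(0.85 × 25.6 × 1050) = 52.96 mm.
Since a = 52.96 ≤ h_f = 100 mm, the stress block lies entirely in the flange; analyse as a rectangular beam of width b_f.
M_n = T(d − a/2) = 1210000 × (710 − 26.48) = 827.06 × 10⁶ N·mm.
M_n = 827.06 kN·m.

M_n ≈ 827 kN·m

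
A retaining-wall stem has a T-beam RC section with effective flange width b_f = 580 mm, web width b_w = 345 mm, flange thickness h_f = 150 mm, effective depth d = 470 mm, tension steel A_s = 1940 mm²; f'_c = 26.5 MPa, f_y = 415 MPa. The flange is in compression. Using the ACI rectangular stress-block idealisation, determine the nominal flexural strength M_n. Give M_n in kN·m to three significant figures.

M_n ≈ 354 kN·m

Tension: T = A_s f_y = 1940 × 415 = 805100 N.
Try a within the flange: a = T/(0.85 f'_c b_f) = 805100/(0.85 × 26.5 × 580) = 61.63 mm.
Since a = 61.63 ≤ h_f = 150 mm, the stress block lies entirely in the flange; analyse as a rectangular beam of width b_f.
M_n = T(d − a/2) = 805100 × (470 − 30.815) = 353.59 × 10⁶ N·mm.
M_n = 353.59 kN·m.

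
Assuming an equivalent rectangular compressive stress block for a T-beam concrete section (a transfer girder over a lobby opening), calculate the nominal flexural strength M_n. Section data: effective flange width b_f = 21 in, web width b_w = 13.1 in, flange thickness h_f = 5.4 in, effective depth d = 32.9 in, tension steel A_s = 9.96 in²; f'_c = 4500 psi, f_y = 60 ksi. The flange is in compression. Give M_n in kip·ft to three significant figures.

M_n ≈ 1440 kip·ft

Tension: T = A_s f_y = 9.96 × 60 = 597.6 kips.
Try a within the flange: a = T/(0.85 f'_c b_f) = 597.6/(0.85 × 4.5 × 21) = 7.440 in.
a = 7.440 > h_f = 5.4 in: the block extends into the web. Split into flange-overhang and web parts.
C_f = 0.85 f'_c (b_f − b_w) h_f = 0.85 × 4.5 × (21 − 13.1) × 5.4 = 163.2 kips.
Remaining web compression depth: a_w = (T − C_f)/(0.85 f'_c b_w) = (597.6 − 163.2)/(0.85 × 4.5 × 13.1) = 8.669 in.
M_n = C_f(d − h_f/2) + (T − C_f)(d − a_w/2) = 163.2 × (32.9 − 2.7) + 434.4 × (32.9 − 4.3345) = 4928.6 + 12408.9 = 17337.5 kip·in.
M_n = 17337.5/12 = 1444.79 kip·ft.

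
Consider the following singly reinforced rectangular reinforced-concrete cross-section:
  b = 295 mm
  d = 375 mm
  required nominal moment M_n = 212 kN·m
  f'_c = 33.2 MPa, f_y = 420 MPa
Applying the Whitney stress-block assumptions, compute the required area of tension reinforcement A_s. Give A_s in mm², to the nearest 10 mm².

With M_n = 0.85 f'_c a b (d − a/2), solve the quadratic for a:
a = d − √(d² − 2M_n/(0.85 f'_c b)) = 375 − √(375² − 2 × 212×10⁶/(0.85 × 33.2 × 295)) = 75.51 mm.
A_s = 0.85 f'_c a b / f_y = 0.85 × 33.2 × 75.51 × 295 / 420 = 1496.7 mm².

A_s ≈ 1500 mm²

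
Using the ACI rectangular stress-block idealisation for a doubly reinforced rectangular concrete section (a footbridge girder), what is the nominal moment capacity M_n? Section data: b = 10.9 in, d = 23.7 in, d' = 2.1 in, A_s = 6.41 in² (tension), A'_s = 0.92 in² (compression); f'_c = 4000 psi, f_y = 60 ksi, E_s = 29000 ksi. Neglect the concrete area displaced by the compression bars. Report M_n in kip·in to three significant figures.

Assume both steels yield.
a = (A_s − A'_s) f_y/(0.85 f'_c b) = (6.41 − 0.92) × 60/(0.85 × 4 × 10.9) = 8.888 in.
c = a/β₁ = 8.888/0.85 = 10.456 in; ε'_s = 0.003(c − d')/c = 0.0024 ≥ ε_y = 0.0021, so the compression steel yields.
M_n = (A_s − A'_s) f_y (d − a/2) + A'_s f_y (d − d') = 329.4 × (23.7 − 4.444) + 55.2 × (23.7 − 2.1) = 6342.9 + 1192.3 = 7535.2 kip·in.

M_n ≈ 7540 kip·in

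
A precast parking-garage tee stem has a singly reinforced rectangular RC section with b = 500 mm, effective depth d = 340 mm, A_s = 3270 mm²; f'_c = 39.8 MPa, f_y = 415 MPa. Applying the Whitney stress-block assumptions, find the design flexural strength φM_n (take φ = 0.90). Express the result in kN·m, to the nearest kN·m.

φM_n ≈ 366 kN·m

T = A_s f_y = 3270 × 415 = 1357050 N = 1357.05 kN.
From C = T: a = T/(0.85 f'_c b) = 1357050/(0.85 × 39.8 × 500) = 80.23 mm.
M_n = T(d − a/2) = 1357.05 kN × (340 − 40.115) mm = 406.96 kN·m.
φM_n = 0.90 × 406.96 = 366.26 kN·m.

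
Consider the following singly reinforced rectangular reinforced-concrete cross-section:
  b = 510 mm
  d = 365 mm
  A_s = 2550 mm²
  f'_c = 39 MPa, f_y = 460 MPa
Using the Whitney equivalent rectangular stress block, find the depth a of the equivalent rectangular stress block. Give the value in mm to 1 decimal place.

a ≈ 69.4 mm

T = A_s f_y = 2550 × 460 = 1173000 N = 1173 kN.
Setting C = 0.85 f'_c a b equal to T: a = 1173000/(0.85 × 39 × 510) = 69.4 mm.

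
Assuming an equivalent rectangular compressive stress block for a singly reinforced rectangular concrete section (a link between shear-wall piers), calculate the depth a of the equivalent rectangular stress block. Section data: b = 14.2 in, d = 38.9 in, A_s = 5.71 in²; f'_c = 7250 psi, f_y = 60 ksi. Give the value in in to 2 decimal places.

T = A_s f_y = 5.71 × 60 = 342.6 kips.
a = T/(0.85 f'_c b) = 342.6/(0.85 × 7.25 × 14.2) = 3.92 in.

a ≈ 3.92 in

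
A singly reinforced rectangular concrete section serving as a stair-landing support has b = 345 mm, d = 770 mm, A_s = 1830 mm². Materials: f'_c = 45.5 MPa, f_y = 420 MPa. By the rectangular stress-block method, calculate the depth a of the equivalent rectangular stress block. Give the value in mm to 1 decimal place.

T = A_s f_y = 1830 × 420 = 768600 N = 768.6 kN.
Setting C = 0.85 f'_c a b equal to T: a = 768600/(0.85 × 45.5 × 345) = 57.6 mm.

a ≈ 57.6 mm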